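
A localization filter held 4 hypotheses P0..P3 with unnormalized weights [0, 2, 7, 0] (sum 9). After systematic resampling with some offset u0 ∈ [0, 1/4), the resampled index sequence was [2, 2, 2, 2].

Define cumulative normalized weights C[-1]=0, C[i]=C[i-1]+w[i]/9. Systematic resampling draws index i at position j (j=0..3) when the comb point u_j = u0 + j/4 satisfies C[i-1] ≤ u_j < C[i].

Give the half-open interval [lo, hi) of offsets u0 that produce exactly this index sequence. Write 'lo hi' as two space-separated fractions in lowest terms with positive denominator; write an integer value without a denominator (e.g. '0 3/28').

C = [0, 2/9, 1, 1]
j=0 picked index 2: u0 ∈ [2/9, 1)
j=1 picked index 2: u0 ∈ [-1/36, 3/4)
j=2 picked index 2: u0 ∈ [-5/18, 1/2)
j=3 picked index 2: u0 ∈ [-19/36, 1/4)
intersection: [2/9, 1/4)

2/9 1/4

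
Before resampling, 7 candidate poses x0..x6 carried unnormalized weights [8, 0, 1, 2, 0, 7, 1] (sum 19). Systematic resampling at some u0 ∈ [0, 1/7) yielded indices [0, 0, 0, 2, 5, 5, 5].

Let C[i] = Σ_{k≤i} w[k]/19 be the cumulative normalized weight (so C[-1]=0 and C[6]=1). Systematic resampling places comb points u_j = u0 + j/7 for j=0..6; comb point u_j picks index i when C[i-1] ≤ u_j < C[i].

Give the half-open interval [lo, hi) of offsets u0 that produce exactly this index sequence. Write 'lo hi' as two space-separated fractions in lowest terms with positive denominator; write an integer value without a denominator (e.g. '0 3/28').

1/133 6/133

C = [8/19, 8/19, 9/19, 11/19, 11/19, 18/19, 1]
j=0 picked index 0: u0 ∈ [0, 8/19)
j=1 picked index 0: u0 ∈ [-1/7, 37/133)
j=2 picked index 0: u0 ∈ [-2/7, 18/133)
j=3 picked index 2: u0 ∈ [-1/133, 6/133)
j=4 picked index 5: u0 ∈ [1/133, 50/133)
j=5 picked index 5: u0 ∈ [-18/133, 31/133)
j=6 picked index 5: u0 ∈ [-37/133, 12/133)
intersection: [1/133, 6/133)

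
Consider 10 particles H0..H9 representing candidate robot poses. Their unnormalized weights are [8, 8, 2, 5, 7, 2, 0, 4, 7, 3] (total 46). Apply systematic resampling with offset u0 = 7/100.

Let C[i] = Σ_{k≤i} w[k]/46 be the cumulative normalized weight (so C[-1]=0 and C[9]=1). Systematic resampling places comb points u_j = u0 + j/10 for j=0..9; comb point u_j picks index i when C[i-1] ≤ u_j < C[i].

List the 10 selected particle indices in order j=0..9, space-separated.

0 0 1 2 3 4 5 7 8 9

C = [4/23, 8/23, 9/23, 1/2, 15/23, 16/23, 16/23, 18/23, 43/46, 1]
j=0: u_0=7/100 ∈ [0, 4/23) → index 0
j=1: u_1=17/100 ∈ [0, 4/23) → index 0
j=2: u_2=27/100 ∈ [4/23, 8/23) → index 1
j=3: u_3=37/100 ∈ [8/23, 9/23) → index 2
j=4: u_4=47/100 ∈ [9/23, 1/2) → index 3
j=5: u_5=57/100 ∈ [1/2, 15/23) → index 4
j=6: u_6=67/100 ∈ [15/23, 16/23) → index 5
j=7: u_7=77/100 ∈ [16/23, 18/23) → index 7
j=8: u_8=87/100 ∈ [18/23, 43/46) → index 8
j=9: u_9=97/100 ∈ [43/46, 1) → index 9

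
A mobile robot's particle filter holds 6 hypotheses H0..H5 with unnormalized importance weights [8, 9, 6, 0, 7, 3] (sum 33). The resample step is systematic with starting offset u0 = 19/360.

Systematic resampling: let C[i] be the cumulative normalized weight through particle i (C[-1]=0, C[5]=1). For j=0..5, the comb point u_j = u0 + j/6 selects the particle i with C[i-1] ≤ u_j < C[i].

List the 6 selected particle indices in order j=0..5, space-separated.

0 0 1 2 4 4

C = [8/33, 17/33, 23/33, 23/33, 10/11, 1]
j=0: u_0=19/360 ∈ [0, 8/33) → index 0
j=1: u_1=79/360 ∈ [0, 8/33) → index 0
j=2: u_2=139/360 ∈ [8/33, 17/33) → index 1
j=3: u_3=199/360 ∈ [17/33, 23/33) → index 2
j=4: u_4=259/360 ∈ [23/33, 10/11) → index 4
j=5: u_5=319/360 ∈ [23/33, 10/11) → index 4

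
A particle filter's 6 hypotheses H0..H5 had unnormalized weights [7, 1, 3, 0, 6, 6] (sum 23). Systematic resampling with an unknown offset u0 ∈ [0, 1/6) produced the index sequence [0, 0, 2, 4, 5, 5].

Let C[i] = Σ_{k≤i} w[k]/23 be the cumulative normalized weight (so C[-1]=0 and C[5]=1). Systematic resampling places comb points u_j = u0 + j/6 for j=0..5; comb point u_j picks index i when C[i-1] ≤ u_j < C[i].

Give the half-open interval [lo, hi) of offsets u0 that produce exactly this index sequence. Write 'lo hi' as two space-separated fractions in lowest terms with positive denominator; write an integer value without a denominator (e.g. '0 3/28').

C = [7/23, 8/23, 11/23, 11/23, 17/23, 1]
j=0 picked index 0: u0 ∈ [0, 7/23)
j=1 picked index 0: u0 ∈ [-1/6, 19/138)
j=2 picked index 2: u0 ∈ [1/69, 10/69)
j=3 picked index 4: u0 ∈ [-1/46, 11/46)
j=4 picked index 5: u0 ∈ [5/69, 1/3)
j=5 picked index 5: u0 ∈ [-13/138, 1/6)
intersection: [5/69, 19/138)

5/69 19/138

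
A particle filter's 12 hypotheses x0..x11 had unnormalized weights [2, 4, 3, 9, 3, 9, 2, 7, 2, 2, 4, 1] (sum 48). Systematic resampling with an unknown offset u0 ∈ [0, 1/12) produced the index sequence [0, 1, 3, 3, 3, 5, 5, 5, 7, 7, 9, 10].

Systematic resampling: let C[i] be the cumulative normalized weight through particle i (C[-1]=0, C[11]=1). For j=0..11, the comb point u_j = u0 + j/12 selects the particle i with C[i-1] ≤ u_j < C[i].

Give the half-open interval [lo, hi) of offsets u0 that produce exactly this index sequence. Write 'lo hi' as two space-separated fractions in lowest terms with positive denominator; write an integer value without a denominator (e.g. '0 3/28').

C = [1/24, 1/8, 3/16, 3/8, 7/16, 5/8, 2/3, 13/16, 41/48, 43/48, 47/48, 1]
j=0 picked index 0: u0 ∈ [0, 1/24)
j=1 picked index 1: u0 ∈ [-1/24, 1/24)
j=2 picked index 3: u0 ∈ [1/48, 5/24)
j=3 picked index 3: u0 ∈ [-1/16, 1/8)
j=4 picked index 3: u0 ∈ [-7/48, 1/24)
j=5 picked index 5: u0 ∈ [1/48, 5/24)
j=6 picked index 5: u0 ∈ [-1/16, 1/8)
j=7 picked index 5: u0 ∈ [-7/48, 1/24)
j=8 picked index 7: u0 ∈ [0, 7/48)
j=9 picked index 7: u0 ∈ [-1/12, 1/16)
j=10 picked index 9: u0 ∈ [1/48, 1/16)
j=11 picked index 10: u0 ∈ [-1/48, 1/16)
intersection: [1/48, 1/24)

1/48 1/24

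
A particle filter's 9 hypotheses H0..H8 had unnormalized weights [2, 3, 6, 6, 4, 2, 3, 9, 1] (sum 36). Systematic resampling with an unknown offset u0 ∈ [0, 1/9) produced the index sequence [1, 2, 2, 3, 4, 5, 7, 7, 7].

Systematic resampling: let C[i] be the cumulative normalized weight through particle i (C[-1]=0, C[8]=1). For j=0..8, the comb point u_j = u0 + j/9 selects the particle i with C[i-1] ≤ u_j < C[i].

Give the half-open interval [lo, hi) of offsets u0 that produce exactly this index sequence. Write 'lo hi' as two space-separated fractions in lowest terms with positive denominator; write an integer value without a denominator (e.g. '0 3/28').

1/18 1/12

C = [1/18, 5/36, 11/36, 17/36, 7/12, 23/36, 13/18, 35/36, 1]
j=0 picked index 1: u0 ∈ [1/18, 5/36)
j=1 picked index 2: u0 ∈ [1/36, 7/36)
j=2 picked index 2: u0 ∈ [-1/12, 1/12)
j=3 picked index 3: u0 ∈ [-1/36, 5/36)
j=4 picked index 4: u0 ∈ [1/36, 5/36)
j=5 picked index 5: u0 ∈ [1/36, 1/12)
j=6 picked index 7: u0 ∈ [1/18, 11/36)
j=7 picked index 7: u0 ∈ [-1/18, 7/36)
j=8 picked index 7: u0 ∈ [-1/6, 1/12)
intersection: [1/18, 1/12)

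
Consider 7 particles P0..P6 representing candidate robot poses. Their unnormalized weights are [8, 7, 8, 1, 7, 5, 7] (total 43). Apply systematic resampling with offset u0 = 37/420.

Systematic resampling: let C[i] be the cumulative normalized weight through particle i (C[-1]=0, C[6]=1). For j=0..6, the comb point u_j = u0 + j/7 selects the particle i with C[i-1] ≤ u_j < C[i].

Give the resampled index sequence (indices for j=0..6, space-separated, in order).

0 1 2 2 4 5 6

C = [8/43, 15/43, 23/43, 24/43, 31/43, 36/43, 1]
j=0: u_0=37/420 ∈ [0, 8/43) → index 0
j=1: u_1=97/420 ∈ [8/43, 15/43) → index 1
j=2: u_2=157/420 ∈ [15/43, 23/43) → index 2
j=3: u_3=31/60 ∈ [15/43, 23/43) → index 2
j=4: u_4=277/420 ∈ [24/43, 31/43) → index 4
j=5: u_5=337/420 ∈ [31/43, 36/43) → index 5
j=6: u_6=397/420 ∈ [36/43, 1) → index 6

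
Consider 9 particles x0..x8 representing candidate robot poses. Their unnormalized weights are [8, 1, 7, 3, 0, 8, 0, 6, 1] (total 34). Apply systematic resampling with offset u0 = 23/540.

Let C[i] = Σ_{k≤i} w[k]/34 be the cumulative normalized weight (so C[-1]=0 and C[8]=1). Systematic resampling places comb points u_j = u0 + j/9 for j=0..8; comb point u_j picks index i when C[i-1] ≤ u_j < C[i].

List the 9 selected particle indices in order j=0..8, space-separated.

0 0 2 2 3 5 5 7 7

C = [4/17, 9/34, 8/17, 19/34, 19/34, 27/34, 27/34, 33/34, 1]
j=0: u_0=23/540 ∈ [0, 4/17) → index 0
j=1: u_1=83/540 ∈ [0, 4/17) → index 0
j=2: u_2=143/540 ∈ [9/34, 8/17) → index 2
j=3: u_3=203/540 ∈ [9/34, 8/17) → index 2
j=4: u_4=263/540 ∈ [8/17, 19/34) → index 3
j=5: u_5=323/540 ∈ [19/34, 27/34) → index 5
j=6: u_6=383/540 ∈ [19/34, 27/34) → index 5
j=7: u_7=443/540 ∈ [27/34, 33/34) → index 7
j=8: u_8=503/540 ∈ [27/34, 33/34) → index 7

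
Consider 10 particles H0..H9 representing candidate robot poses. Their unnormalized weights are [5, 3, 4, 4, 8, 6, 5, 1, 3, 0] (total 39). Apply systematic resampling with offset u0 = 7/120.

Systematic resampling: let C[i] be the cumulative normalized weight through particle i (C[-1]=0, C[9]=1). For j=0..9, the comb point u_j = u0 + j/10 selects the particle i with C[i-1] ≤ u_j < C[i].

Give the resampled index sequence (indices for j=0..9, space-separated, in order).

0 1 2 3 4 4 5 5 6 8

C = [5/39, 8/39, 4/13, 16/39, 8/13, 10/13, 35/39, 12/13, 1, 1]
j=0: u_0=7/120 ∈ [0, 5/39) → index 0
j=1: u_1=19/120 ∈ [5/39, 8/39) → index 1
j=2: u_2=31/120 ∈ [8/39, 4/13) → index 2
j=3: u_3=43/120 ∈ [4/13, 16/39) → index 3
j=4: u_4=11/24 ∈ [16/39, 8/13) → index 4
j=5: u_5=67/120 ∈ [16/39, 8/13) → index 4
j=6: u_6=79/120 ∈ [8/13, 10/13) → index 5
j=7: u_7=91/120 ∈ [8/13, 10/13) → index 5
j=8: u_8=103/120 ∈ [10/13, 35/39) → index 6
j=9: u_9=23/24 ∈ [12/13, 1) → index 8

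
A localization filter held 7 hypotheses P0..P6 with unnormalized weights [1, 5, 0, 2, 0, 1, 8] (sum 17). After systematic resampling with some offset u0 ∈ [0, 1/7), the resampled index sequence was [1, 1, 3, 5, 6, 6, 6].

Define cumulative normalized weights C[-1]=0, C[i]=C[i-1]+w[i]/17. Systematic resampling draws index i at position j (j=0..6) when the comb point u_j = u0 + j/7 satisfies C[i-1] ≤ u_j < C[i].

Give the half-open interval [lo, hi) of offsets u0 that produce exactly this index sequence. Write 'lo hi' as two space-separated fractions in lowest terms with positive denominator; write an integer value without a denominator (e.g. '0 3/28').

8/119 12/119

C = [1/17, 6/17, 6/17, 8/17, 8/17, 9/17, 1]
j=0 picked index 1: u0 ∈ [1/17, 6/17)
j=1 picked index 1: u0 ∈ [-10/119, 25/119)
j=2 picked index 3: u0 ∈ [8/119, 22/119)
j=3 picked index 5: u0 ∈ [5/119, 12/119)
j=4 picked index 6: u0 ∈ [-5/119, 3/7)
j=5 picked index 6: u0 ∈ [-22/119, 2/7)
j=6 picked index 6: u0 ∈ [-39/119, 1/7)
intersection: [8/119, 12/119)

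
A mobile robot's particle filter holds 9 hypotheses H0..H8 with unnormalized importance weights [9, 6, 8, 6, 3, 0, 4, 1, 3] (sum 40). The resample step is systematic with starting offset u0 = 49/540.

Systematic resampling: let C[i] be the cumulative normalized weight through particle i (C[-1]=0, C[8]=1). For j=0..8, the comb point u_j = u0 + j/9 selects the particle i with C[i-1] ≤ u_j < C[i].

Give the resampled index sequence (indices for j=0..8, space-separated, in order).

C = [9/40, 3/8, 23/40, 29/40, 4/5, 4/5, 9/10, 37/40, 1]
j=0: u_0=49/540 ∈ [0, 9/40) → index 0
j=1: u_1=109/540 ∈ [0, 9/40) → index 0
j=2: u_2=169/540 ∈ [9/40, 3/8) → index 1
j=3: u_3=229/540 ∈ [3/8, 23/40) → index 2
j=4: u_4=289/540 ∈ [3/8, 23/40) → index 2
j=5: u_5=349/540 ∈ [23/40, 29/40) → index 3
j=6: u_6=409/540 ∈ [29/40, 4/5) → index 4
j=7: u_7=469/540 ∈ [4/5, 9/10) → index 6
j=8: u_8=529/540 ∈ [37/40, 1) → index 8

0 0 1 2 2 3 4 6 8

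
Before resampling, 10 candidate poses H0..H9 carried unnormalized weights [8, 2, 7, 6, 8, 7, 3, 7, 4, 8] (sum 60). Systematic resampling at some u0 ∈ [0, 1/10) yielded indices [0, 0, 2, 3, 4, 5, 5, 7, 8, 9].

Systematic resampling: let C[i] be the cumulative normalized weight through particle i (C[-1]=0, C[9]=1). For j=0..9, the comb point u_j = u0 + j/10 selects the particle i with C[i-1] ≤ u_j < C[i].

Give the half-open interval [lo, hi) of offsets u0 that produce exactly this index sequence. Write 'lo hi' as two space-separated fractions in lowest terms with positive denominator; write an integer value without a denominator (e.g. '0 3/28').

C = [2/15, 1/6, 17/60, 23/60, 31/60, 19/30, 41/60, 4/5, 13/15, 1]
j=0 picked index 0: u0 ∈ [0, 2/15)
j=1 picked index 0: u0 ∈ [-1/10, 1/30)
j=2 picked index 2: u0 ∈ [-1/30, 1/12)
j=3 picked index 3: u0 ∈ [-1/60, 1/12)
j=4 picked index 4: u0 ∈ [-1/60, 7/60)
j=5 picked index 5: u0 ∈ [1/60, 2/15)
j=6 picked index 5: u0 ∈ [-1/12, 1/30)
j=7 picked index 7: u0 ∈ [-1/60, 1/10)
j=8 picked index 8: u0 ∈ [0, 1/15)
j=9 picked index 9: u0 ∈ [-1/30, 1/10)
intersection: [1/60, 1/30)

1/60 1/30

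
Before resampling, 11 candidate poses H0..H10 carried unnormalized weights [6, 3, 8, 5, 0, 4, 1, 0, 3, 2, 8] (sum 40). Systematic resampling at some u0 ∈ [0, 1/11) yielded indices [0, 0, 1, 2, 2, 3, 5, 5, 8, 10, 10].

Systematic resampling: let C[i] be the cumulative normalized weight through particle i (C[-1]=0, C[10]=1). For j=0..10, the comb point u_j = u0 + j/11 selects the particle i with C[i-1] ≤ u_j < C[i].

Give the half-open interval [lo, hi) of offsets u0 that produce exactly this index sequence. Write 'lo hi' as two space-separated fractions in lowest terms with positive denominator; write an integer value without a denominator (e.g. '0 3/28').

C = [3/20, 9/40, 17/40, 11/20, 11/20, 13/20, 27/40, 27/40, 3/4, 4/5, 1]
j=0 picked index 0: u0 ∈ [0, 3/20)
j=1 picked index 0: u0 ∈ [-1/11, 13/220)
j=2 picked index 1: u0 ∈ [-7/220, 19/440)
j=3 picked index 2: u0 ∈ [-21/440, 67/440)
j=4 picked index 2: u0 ∈ [-61/440, 27/440)
j=5 picked index 3: u0 ∈ [-13/440, 21/220)
j=6 picked index 5: u0 ∈ [1/220, 23/220)
j=7 picked index 5: u0 ∈ [-19/220, 3/220)
j=8 picked index 8: u0 ∈ [-23/440, 1/44)
j=9 picked index 10: u0 ∈ [-1/55, 2/11)
j=10 picked index 10: u0 ∈ [-6/55, 1/11)
intersection: [1/220, 3/220)

1/220 3/220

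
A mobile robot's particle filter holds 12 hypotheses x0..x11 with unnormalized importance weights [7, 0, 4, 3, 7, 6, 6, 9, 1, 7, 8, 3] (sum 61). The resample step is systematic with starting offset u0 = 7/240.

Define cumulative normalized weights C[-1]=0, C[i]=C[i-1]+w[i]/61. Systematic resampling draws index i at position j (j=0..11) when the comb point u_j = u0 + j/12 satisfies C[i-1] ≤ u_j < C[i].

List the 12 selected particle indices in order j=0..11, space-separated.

C = [7/61, 7/61, 11/61, 14/61, 21/61, 27/61, 33/61, 42/61, 43/61, 50/61, 58/61, 1]
j=0: u_0=7/240 ∈ [0, 7/61) → index 0
j=1: u_1=9/80 ∈ [0, 7/61) → index 0
j=2: u_2=47/240 ∈ [11/61, 14/61) → index 3
j=3: u_3=67/240 ∈ [14/61, 21/61) → index 4
j=4: u_4=29/80 ∈ [21/61, 27/61) → index 5
j=5: u_5=107/240 ∈ [27/61, 33/61) → index 6
j=6: u_6=127/240 ∈ [27/61, 33/61) → index 6
j=7: u_7=49/80 ∈ [33/61, 42/61) → index 7
j=8: u_8=167/240 ∈ [42/61, 43/61) → index 8
j=9: u_9=187/240 ∈ [43/61, 50/61) → index 9
j=10: u_10=69/80 ∈ [50/61, 58/61) → index 10
j=11: u_11=227/240 ∈ [50/61, 58/61) → index 10

0 0 3 4 5 6 6 7 8 9 10 10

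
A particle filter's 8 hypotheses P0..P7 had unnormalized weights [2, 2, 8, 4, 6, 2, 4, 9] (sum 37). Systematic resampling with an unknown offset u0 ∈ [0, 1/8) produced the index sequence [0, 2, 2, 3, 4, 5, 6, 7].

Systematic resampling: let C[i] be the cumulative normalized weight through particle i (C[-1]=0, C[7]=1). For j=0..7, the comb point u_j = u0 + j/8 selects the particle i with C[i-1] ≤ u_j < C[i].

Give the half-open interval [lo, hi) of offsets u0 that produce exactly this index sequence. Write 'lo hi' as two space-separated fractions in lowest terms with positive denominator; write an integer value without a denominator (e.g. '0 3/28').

C = [2/37, 4/37, 12/37, 16/37, 22/37, 24/37, 28/37, 1]
j=0 picked index 0: u0 ∈ [0, 2/37)
j=1 picked index 2: u0 ∈ [-5/296, 59/296)
j=2 picked index 2: u0 ∈ [-21/148, 11/148)
j=3 picked index 3: u0 ∈ [-15/296, 17/296)
j=4 picked index 4: u0 ∈ [-5/74, 7/74)
j=5 picked index 5: u0 ∈ [-9/296, 7/296)
j=6 picked index 6: u0 ∈ [-15/148, 1/148)
j=7 picked index 7: u0 ∈ [-35/296, 1/8)
intersection: [0, 1/148)

0 1/148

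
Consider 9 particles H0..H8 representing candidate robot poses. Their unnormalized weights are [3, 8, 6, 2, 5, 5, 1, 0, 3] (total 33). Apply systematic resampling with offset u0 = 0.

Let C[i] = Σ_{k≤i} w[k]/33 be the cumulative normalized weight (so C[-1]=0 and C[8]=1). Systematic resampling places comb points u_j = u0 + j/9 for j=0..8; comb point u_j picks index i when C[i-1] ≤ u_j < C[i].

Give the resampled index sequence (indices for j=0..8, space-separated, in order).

0 1 1 2 2 3 4 5 6

C = [1/11, 1/3, 17/33, 19/33, 8/11, 29/33, 10/11, 10/11, 1]
j=0: u_0=0 ∈ [0, 1/11) → index 0
j=1: u_1=1/9 ∈ [1/11, 1/3) → index 1
j=2: u_2=2/9 ∈ [1/11, 1/3) → index 1
j=3: u_3=1/3 ∈ [1/3, 17/33) → index 2
j=4: u_4=4/9 ∈ [1/3, 17/33) → index 2
j=5: u_5=5/9 ∈ [17/33, 19/33) → index 3
j=6: u_6=2/3 ∈ [19/33, 8/11) → index 4
j=7: u_7=7/9 ∈ [8/11, 29/33) → index 5
j=8: u_8=8/9 ∈ [29/33, 10/11) → index 6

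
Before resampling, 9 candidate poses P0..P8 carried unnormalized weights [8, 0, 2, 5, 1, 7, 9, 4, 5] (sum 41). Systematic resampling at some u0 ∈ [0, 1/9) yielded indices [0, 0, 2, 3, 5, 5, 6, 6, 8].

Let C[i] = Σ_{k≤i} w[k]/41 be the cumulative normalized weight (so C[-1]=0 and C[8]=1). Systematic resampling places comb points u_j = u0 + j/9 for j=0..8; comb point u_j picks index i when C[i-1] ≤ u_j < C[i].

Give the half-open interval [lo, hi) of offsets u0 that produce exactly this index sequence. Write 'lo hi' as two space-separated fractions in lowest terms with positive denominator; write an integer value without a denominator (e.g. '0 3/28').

C = [8/41, 8/41, 10/41, 15/41, 16/41, 23/41, 32/41, 36/41, 1]
j=0 picked index 0: u0 ∈ [0, 8/41)
j=1 picked index 0: u0 ∈ [-1/9, 31/369)
j=2 picked index 2: u0 ∈ [-10/369, 8/369)
j=3 picked index 3: u0 ∈ [-11/123, 4/123)
j=4 picked index 5: u0 ∈ [-20/369, 43/369)
j=5 picked index 5: u0 ∈ [-61/369, 2/369)
j=6 picked index 6: u0 ∈ [-13/123, 14/123)
j=7 picked index 6: u0 ∈ [-80/369, 1/369)
j=8 picked index 8: u0 ∈ [-4/369, 1/9)
intersection: [0, 1/369)

0 1/369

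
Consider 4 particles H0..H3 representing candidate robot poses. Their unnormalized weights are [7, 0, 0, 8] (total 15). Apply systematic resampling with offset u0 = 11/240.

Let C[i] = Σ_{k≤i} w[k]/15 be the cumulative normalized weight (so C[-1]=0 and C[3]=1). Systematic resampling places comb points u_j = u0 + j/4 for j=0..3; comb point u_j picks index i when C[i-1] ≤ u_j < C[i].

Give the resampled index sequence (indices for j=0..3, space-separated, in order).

0 0 3 3

C = [7/15, 7/15, 7/15, 1]
j=0: u_0=11/240 ∈ [0, 7/15) → index 0
j=1: u_1=71/240 ∈ [0, 7/15) → index 0
j=2: u_2=131/240 ∈ [7/15, 1) → index 3
j=3: u_3=191/240 ∈ [7/15, 1) → index 3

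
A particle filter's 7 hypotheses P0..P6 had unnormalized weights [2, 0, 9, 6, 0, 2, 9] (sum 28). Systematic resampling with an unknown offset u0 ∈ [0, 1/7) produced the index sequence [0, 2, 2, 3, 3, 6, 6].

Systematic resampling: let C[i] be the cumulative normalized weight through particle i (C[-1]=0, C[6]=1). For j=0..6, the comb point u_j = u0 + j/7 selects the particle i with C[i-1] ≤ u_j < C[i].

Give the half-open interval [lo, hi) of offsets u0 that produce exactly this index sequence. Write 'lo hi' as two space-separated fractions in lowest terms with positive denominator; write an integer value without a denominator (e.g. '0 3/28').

C = [1/14, 1/14, 11/28, 17/28, 17/28, 19/28, 1]
j=0 picked index 0: u0 ∈ [0, 1/14)
j=1 picked index 2: u0 ∈ [-1/14, 1/4)
j=2 picked index 2: u0 ∈ [-3/14, 3/28)
j=3 picked index 3: u0 ∈ [-1/28, 5/28)
j=4 picked index 3: u0 ∈ [-5/28, 1/28)
j=5 picked index 6: u0 ∈ [-1/28, 2/7)
j=6 picked index 6: u0 ∈ [-5/28, 1/7)
intersection: [0, 1/28)

0 1/28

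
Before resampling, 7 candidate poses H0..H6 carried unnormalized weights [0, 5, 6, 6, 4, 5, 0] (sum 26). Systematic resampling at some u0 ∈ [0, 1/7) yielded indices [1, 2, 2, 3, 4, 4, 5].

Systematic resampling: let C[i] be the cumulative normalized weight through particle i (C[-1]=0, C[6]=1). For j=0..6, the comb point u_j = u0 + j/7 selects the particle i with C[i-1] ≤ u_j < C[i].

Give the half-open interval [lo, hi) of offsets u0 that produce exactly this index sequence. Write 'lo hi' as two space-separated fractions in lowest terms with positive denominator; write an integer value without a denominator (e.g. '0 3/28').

15/182 17/182

C = [0, 5/26, 11/26, 17/26, 21/26, 1, 1]
j=0 picked index 1: u0 ∈ [0, 5/26)
j=1 picked index 2: u0 ∈ [9/182, 51/182)
j=2 picked index 2: u0 ∈ [-17/182, 25/182)
j=3 picked index 3: u0 ∈ [-1/182, 41/182)
j=4 picked index 4: u0 ∈ [15/182, 43/182)
j=5 picked index 4: u0 ∈ [-11/182, 17/182)
j=6 picked index 5: u0 ∈ [-9/182, 1/7)
intersection: [15/182, 17/182)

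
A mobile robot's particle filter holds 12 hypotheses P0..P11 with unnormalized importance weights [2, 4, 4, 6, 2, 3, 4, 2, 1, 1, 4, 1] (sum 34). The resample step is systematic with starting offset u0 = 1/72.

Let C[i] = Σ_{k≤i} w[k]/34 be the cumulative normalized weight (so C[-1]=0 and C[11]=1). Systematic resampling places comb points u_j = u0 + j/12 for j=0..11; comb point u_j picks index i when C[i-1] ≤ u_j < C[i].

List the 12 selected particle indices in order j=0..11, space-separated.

C = [1/17, 3/17, 5/17, 8/17, 9/17, 21/34, 25/34, 27/34, 14/17, 29/34, 33/34, 1]
j=0: u_0=1/72 ∈ [0, 1/17) → index 0
j=1: u_1=7/72 ∈ [1/17, 3/17) → index 1
j=2: u_2=13/72 ∈ [3/17, 5/17) → index 2
j=3: u_3=19/72 ∈ [3/17, 5/17) → index 2
j=4: u_4=25/72 ∈ [5/17, 8/17) → index 3
j=5: u_5=31/72 ∈ [5/17, 8/17) → index 3
j=6: u_6=37/72 ∈ [8/17, 9/17) → index 4
j=7: u_7=43/72 ∈ [9/17, 21/34) → index 5
j=8: u_8=49/72 ∈ [21/34, 25/34) → index 6
j=9: u_9=55/72 ∈ [25/34, 27/34) → index 7
j=10: u_10=61/72 ∈ [14/17, 29/34) → index 9
j=11: u_11=67/72 ∈ [29/34, 33/34) → index 10

0 1 2 2 3 3 4 5 6 7 9 10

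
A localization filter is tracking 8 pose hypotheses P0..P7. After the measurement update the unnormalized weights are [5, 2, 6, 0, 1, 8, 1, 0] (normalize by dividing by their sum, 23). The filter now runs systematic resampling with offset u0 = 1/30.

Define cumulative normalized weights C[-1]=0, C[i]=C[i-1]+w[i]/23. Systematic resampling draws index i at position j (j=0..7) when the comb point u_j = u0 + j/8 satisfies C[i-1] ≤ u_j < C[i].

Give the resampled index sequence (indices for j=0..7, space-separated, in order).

C = [5/23, 7/23, 13/23, 13/23, 14/23, 22/23, 1, 1]
j=0: u_0=1/30 ∈ [0, 5/23) → index 0
j=1: u_1=19/120 ∈ [0, 5/23) → index 0
j=2: u_2=17/60 ∈ [5/23, 7/23) → index 1
j=3: u_3=49/120 ∈ [7/23, 13/23) → index 2
j=4: u_4=8/15 ∈ [7/23, 13/23) → index 2
j=5: u_5=79/120 ∈ [14/23, 22/23) → index 5
j=6: u_6=47/60 ∈ [14/23, 22/23) → index 5
j=7: u_7=109/120 ∈ [14/23, 22/23) → index 5

0 0 1 2 2 5 5 5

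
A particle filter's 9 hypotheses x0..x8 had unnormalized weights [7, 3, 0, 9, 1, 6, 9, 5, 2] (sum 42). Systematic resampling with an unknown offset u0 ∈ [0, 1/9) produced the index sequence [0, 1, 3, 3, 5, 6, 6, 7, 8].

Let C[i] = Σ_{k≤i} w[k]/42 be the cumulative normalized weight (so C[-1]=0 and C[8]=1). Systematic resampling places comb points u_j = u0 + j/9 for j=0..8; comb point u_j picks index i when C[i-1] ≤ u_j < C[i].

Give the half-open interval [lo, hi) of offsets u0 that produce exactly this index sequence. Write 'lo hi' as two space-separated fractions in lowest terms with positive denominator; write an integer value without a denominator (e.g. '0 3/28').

4/63 1/9

C = [1/6, 5/21, 5/21, 19/42, 10/21, 13/21, 5/6, 20/21, 1]
j=0 picked index 0: u0 ∈ [0, 1/6)
j=1 picked index 1: u0 ∈ [1/18, 8/63)
j=2 picked index 3: u0 ∈ [1/63, 29/126)
j=3 picked index 3: u0 ∈ [-2/21, 5/42)
j=4 picked index 5: u0 ∈ [2/63, 11/63)
j=5 picked index 6: u0 ∈ [4/63, 5/18)
j=6 picked index 6: u0 ∈ [-1/21, 1/6)
j=7 picked index 7: u0 ∈ [1/18, 11/63)
j=8 picked index 8: u0 ∈ [4/63, 1/9)
intersection: [4/63, 1/9)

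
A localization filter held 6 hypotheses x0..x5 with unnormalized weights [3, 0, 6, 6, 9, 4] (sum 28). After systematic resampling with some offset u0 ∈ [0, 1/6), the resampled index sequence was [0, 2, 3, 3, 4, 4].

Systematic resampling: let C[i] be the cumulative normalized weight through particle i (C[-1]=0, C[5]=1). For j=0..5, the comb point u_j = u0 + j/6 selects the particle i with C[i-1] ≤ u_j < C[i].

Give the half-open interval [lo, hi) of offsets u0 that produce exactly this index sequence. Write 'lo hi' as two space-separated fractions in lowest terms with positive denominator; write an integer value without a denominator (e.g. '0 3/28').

0 1/42

C = [3/28, 3/28, 9/28, 15/28, 6/7, 1]
j=0 picked index 0: u0 ∈ [0, 3/28)
j=1 picked index 2: u0 ∈ [-5/84, 13/84)
j=2 picked index 3: u0 ∈ [-1/84, 17/84)
j=3 picked index 3: u0 ∈ [-5/28, 1/28)
j=4 picked index 4: u0 ∈ [-11/84, 4/21)
j=5 picked index 4: u0 ∈ [-25/84, 1/42)
intersection: [0, 1/42)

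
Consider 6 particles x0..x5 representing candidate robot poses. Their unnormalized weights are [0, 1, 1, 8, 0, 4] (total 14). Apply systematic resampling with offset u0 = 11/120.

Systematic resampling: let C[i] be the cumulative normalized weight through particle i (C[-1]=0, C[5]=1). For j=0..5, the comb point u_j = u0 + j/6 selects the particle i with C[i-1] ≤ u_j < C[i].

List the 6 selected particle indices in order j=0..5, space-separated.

C = [0, 1/14, 1/7, 5/7, 5/7, 1]
j=0: u_0=11/120 ∈ [1/14, 1/7) → index 2
j=1: u_1=31/120 ∈ [1/7, 5/7) → index 3
j=2: u_2=17/40 ∈ [1/7, 5/7) → index 3
j=3: u_3=71/120 ∈ [1/7, 5/7) → index 3
j=4: u_4=91/120 ∈ [5/7, 1) → index 5
j=5: u_5=37/40 ∈ [5/7, 1) → index 5

2 3 3 3 5 5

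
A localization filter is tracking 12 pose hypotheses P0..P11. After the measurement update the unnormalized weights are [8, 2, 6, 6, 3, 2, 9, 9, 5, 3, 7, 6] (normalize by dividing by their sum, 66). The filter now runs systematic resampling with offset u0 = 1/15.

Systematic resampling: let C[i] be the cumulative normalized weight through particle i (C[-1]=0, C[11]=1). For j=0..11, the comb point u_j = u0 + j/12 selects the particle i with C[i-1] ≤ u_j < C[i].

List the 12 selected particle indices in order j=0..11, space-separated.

0 1 2 3 5 6 7 7 8 10 10 11

C = [4/33, 5/33, 8/33, 1/3, 25/66, 9/22, 6/11, 15/22, 25/33, 53/66, 10/11, 1]
j=0: u_0=1/15 ∈ [0, 4/33) → index 0
j=1: u_1=3/20 ∈ [4/33, 5/33) → index 1
j=2: u_2=7/30 ∈ [5/33, 8/33) → index 2
j=3: u_3=19/60 ∈ [8/33, 1/3) → index 3
j=4: u_4=2/5 ∈ [25/66, 9/22) → index 5
j=5: u_5=29/60 ∈ [9/22, 6/11) → index 6
j=6: u_6=17/30 ∈ [6/11, 15/22) → index 7
j=7: u_7=13/20 ∈ [6/11, 15/22) → index 7
j=8: u_8=11/15 ∈ [15/22, 25/33) → index 8
j=9: u_9=49/60 ∈ [53/66, 10/11) → index 10
j=10: u_10=9/10 ∈ [53/66, 10/11) → index 10
j=11: u_11=59/60 ∈ [10/11, 1) → index 11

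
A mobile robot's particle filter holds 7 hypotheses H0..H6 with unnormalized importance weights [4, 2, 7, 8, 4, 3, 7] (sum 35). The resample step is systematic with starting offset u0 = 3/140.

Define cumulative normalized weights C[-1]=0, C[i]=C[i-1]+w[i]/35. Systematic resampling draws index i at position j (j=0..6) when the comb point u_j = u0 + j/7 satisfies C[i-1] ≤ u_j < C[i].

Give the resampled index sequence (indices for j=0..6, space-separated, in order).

C = [4/35, 6/35, 13/35, 3/5, 5/7, 4/5, 1]
j=0: u_0=3/140 ∈ [0, 4/35) → index 0
j=1: u_1=23/140 ∈ [4/35, 6/35) → index 1
j=2: u_2=43/140 ∈ [6/35, 13/35) → index 2
j=3: u_3=9/20 ∈ [13/35, 3/5) → index 3
j=4: u_4=83/140 ∈ [13/35, 3/5) → index 3
j=5: u_5=103/140 ∈ [5/7, 4/5) → index 5
j=6: u_6=123/140 ∈ [4/5, 1) → index 6

0 1 2 3 3 5 6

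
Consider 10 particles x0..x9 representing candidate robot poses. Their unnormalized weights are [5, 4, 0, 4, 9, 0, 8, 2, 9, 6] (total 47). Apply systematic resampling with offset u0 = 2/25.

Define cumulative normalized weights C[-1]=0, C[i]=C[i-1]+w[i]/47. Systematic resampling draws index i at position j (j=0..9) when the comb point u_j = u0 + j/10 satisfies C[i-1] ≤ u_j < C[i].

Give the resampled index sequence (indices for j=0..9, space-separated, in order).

C = [5/47, 9/47, 9/47, 13/47, 22/47, 22/47, 30/47, 32/47, 41/47, 1]
j=0: u_0=2/25 ∈ [0, 5/47) → index 0
j=1: u_1=9/50 ∈ [5/47, 9/47) → index 1
j=2: u_2=7/25 ∈ [13/47, 22/47) → index 4
j=3: u_3=19/50 ∈ [13/47, 22/47) → index 4
j=4: u_4=12/25 ∈ [22/47, 30/47) → index 6
j=5: u_5=29/50 ∈ [22/47, 30/47) → index 6
j=6: u_6=17/25 ∈ [30/47, 32/47) → index 7
j=7: u_7=39/50 ∈ [32/47, 41/47) → index 8
j=8: u_8=22/25 ∈ [41/47, 1) → index 9
j=9: u_9=49/50 ∈ [41/47, 1) → index 9

0 1 4 4 6 6 7 8 9 9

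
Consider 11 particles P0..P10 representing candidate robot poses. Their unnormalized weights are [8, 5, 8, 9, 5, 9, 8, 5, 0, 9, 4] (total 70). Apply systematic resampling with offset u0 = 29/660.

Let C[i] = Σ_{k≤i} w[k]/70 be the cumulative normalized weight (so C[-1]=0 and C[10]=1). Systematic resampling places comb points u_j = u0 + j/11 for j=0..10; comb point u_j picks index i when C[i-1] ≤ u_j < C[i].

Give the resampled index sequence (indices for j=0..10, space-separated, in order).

C = [4/35, 13/70, 3/10, 3/7, 1/2, 22/35, 26/35, 57/70, 57/70, 33/35, 1]
j=0: u_0=29/660 ∈ [0, 4/35) → index 0
j=1: u_1=89/660 ∈ [4/35, 13/70) → index 1
j=2: u_2=149/660 ∈ [13/70, 3/10) → index 2
j=3: u_3=19/60 ∈ [3/10, 3/7) → index 3
j=4: u_4=269/660 ∈ [3/10, 3/7) → index 3
j=5: u_5=329/660 ∈ [3/7, 1/2) → index 4
j=6: u_6=389/660 ∈ [1/2, 22/35) → index 5
j=7: u_7=449/660 ∈ [22/35, 26/35) → index 6
j=8: u_8=509/660 ∈ [26/35, 57/70) → index 7
j=9: u_9=569/660 ∈ [57/70, 33/35) → index 9
j=10: u_10=629/660 ∈ [33/35, 1) → index 10

0 1 2 3 3 4 5 6 7 9 10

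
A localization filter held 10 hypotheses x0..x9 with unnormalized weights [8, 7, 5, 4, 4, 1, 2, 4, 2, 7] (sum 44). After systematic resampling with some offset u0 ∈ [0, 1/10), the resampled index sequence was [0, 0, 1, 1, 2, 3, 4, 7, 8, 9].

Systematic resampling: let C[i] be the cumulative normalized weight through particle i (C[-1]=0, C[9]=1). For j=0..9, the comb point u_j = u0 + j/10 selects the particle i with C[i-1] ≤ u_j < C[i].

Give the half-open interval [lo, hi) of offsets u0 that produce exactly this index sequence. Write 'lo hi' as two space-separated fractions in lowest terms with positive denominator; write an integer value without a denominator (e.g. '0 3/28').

1/220 2/55

C = [2/11, 15/44, 5/11, 6/11, 7/11, 29/44, 31/44, 35/44, 37/44, 1]
j=0 picked index 0: u0 ∈ [0, 2/11)
j=1 picked index 0: u0 ∈ [-1/10, 9/110)
j=2 picked index 1: u0 ∈ [-1/55, 31/220)
j=3 picked index 1: u0 ∈ [-13/110, 9/220)
j=4 picked index 2: u0 ∈ [-13/220, 3/55)
j=5 picked index 3: u0 ∈ [-1/22, 1/22)
j=6 picked index 4: u0 ∈ [-3/55, 2/55)
j=7 picked index 7: u0 ∈ [1/220, 21/220)
j=8 picked index 8: u0 ∈ [-1/220, 9/220)
j=9 picked index 9: u0 ∈ [-13/220, 1/10)
intersection: [1/220, 2/55)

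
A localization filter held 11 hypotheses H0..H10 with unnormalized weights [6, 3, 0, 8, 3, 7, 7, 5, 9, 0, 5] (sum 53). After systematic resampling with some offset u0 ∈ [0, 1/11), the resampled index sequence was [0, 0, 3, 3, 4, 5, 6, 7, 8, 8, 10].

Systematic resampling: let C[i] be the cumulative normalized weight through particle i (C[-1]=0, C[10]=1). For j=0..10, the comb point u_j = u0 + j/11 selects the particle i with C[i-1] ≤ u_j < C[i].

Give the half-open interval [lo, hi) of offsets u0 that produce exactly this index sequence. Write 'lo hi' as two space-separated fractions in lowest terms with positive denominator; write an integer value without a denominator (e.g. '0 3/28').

C = [6/53, 9/53, 9/53, 17/53, 20/53, 27/53, 34/53, 39/53, 48/53, 48/53, 1]
j=0 picked index 0: u0 ∈ [0, 6/53)
j=1 picked index 0: u0 ∈ [-1/11, 13/583)
j=2 picked index 3: u0 ∈ [-7/583, 81/583)
j=3 picked index 3: u0 ∈ [-60/583, 28/583)
j=4 picked index 4: u0 ∈ [-25/583, 8/583)
j=5 picked index 5: u0 ∈ [-45/583, 32/583)
j=6 picked index 6: u0 ∈ [-21/583, 56/583)
j=7 picked index 7: u0 ∈ [3/583, 58/583)
j=8 picked index 8: u0 ∈ [5/583, 104/583)
j=9 picked index 8: u0 ∈ [-48/583, 51/583)
j=10 picked index 10: u0 ∈ [-2/583, 1/11)
intersection: [5/583, 8/583)

5/583 8/583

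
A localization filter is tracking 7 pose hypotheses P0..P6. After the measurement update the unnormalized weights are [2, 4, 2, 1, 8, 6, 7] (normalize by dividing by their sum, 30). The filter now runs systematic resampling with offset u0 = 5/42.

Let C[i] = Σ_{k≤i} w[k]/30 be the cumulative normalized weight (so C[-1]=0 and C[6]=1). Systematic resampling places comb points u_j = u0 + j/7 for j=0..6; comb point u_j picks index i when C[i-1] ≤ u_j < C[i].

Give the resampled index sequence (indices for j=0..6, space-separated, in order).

C = [1/15, 1/5, 4/15, 3/10, 17/30, 23/30, 1]
j=0: u_0=5/42 ∈ [1/15, 1/5) → index 1
j=1: u_1=11/42 ∈ [1/5, 4/15) → index 2
j=2: u_2=17/42 ∈ [3/10, 17/30) → index 4
j=3: u_3=23/42 ∈ [3/10, 17/30) → index 4
j=4: u_4=29/42 ∈ [17/30, 23/30) → index 5
j=5: u_5=5/6 ∈ [23/30, 1) → index 6
j=6: u_6=41/42 ∈ [23/30, 1) → index 6

1 2 4 4 5 6 6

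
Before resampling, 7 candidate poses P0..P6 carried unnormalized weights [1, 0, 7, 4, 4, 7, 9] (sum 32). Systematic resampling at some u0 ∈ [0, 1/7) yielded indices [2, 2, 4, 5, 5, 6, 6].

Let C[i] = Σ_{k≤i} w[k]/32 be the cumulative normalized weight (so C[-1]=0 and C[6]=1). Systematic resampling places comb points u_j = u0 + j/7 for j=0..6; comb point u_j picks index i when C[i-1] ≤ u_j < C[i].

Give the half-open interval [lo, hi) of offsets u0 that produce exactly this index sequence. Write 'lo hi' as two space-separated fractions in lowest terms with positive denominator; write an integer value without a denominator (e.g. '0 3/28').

C = [1/32, 1/32, 1/4, 3/8, 1/2, 23/32, 1]
j=0 picked index 2: u0 ∈ [1/32, 1/4)
j=1 picked index 2: u0 ∈ [-25/224, 3/28)
j=2 picked index 4: u0 ∈ [5/56, 3/14)
j=3 picked index 5: u0 ∈ [1/14, 65/224)
j=4 picked index 5: u0 ∈ [-1/14, 33/224)
j=5 picked index 6: u0 ∈ [1/224, 2/7)
j=6 picked index 6: u0 ∈ [-31/224, 1/7)
intersection: [5/56, 3/28)

5/56 3/28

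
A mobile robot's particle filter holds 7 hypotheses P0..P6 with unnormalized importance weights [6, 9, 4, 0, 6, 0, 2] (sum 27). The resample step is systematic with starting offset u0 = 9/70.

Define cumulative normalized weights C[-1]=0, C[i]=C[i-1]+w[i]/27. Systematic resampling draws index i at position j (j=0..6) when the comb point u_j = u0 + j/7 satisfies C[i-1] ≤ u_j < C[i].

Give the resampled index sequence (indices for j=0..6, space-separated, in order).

0 1 1 2 2 4 6

C = [2/9, 5/9, 19/27, 19/27, 25/27, 25/27, 1]
j=0: u_0=9/70 ∈ [0, 2/9) → index 0
j=1: u_1=19/70 ∈ [2/9, 5/9) → index 1
j=2: u_2=29/70 ∈ [2/9, 5/9) → index 1
j=3: u_3=39/70 ∈ [5/9, 19/27) → index 2
j=4: u_4=7/10 ∈ [5/9, 19/27) → index 2
j=5: u_5=59/70 ∈ [19/27, 25/27) → index 4
j=6: u_6=69/70 ∈ [25/27, 1) → index 6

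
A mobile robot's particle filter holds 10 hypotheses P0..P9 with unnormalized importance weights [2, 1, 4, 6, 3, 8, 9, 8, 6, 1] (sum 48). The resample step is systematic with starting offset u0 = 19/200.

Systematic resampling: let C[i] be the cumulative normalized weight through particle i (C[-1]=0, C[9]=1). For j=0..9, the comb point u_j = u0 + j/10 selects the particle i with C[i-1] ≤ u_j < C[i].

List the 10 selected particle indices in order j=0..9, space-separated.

C = [1/24, 1/16, 7/48, 13/48, 1/3, 1/2, 11/16, 41/48, 47/48, 1]
j=0: u_0=19/200 ∈ [1/16, 7/48) → index 2
j=1: u_1=39/200 ∈ [7/48, 13/48) → index 3
j=2: u_2=59/200 ∈ [13/48, 1/3) → index 4
j=3: u_3=79/200 ∈ [1/3, 1/2) → index 5
j=4: u_4=99/200 ∈ [1/3, 1/2) → index 5
j=5: u_5=119/200 ∈ [1/2, 11/16) → index 6
j=6: u_6=139/200 ∈ [11/16, 41/48) → index 7
j=7: u_7=159/200 ∈ [11/16, 41/48) → index 7
j=8: u_8=179/200 ∈ [41/48, 47/48) → index 8
j=9: u_9=199/200 ∈ [47/48, 1) → index 9

2 3 4 5 5 6 7 7 8 9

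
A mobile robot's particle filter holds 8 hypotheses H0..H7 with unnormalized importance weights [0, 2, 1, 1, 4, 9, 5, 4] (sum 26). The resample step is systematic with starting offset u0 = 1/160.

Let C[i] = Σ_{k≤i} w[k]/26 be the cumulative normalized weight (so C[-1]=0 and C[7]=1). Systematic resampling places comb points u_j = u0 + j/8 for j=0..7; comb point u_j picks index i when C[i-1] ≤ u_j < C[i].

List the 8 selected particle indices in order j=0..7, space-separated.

1 3 4 5 5 5 6 7

C = [0, 1/13, 3/26, 2/13, 4/13, 17/26, 11/13, 1]
j=0: u_0=1/160 ∈ [0, 1/13) → index 1
j=1: u_1=21/160 ∈ [3/26, 2/13) → index 3
j=2: u_2=41/160 ∈ [2/13, 4/13) → index 4
j=3: u_3=61/160 ∈ [4/13, 17/26) → index 5
j=4: u_4=81/160 ∈ [4/13, 17/26) → index 5
j=5: u_5=101/160 ∈ [4/13, 17/26) → index 5
j=6: u_6=121/160 ∈ [17/26, 11/13) → index 6
j=7: u_7=141/160 ∈ [11/13, 1) → index 7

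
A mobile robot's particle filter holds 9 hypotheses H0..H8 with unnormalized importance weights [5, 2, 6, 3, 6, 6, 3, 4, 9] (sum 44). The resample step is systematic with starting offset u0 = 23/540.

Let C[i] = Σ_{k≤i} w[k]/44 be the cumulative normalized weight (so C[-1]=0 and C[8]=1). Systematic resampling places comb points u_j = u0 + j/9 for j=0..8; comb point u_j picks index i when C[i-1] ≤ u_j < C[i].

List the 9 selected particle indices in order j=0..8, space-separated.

0 1 2 4 4 5 7 8 8

C = [5/44, 7/44, 13/44, 4/11, 1/2, 7/11, 31/44, 35/44, 1]
j=0: u_0=23/540 ∈ [0, 5/44) → index 0
j=1: u_1=83/540 ∈ [5/44, 7/44) → index 1
j=2: u_2=143/540 ∈ [7/44, 13/44) → index 2
j=3: u_3=203/540 ∈ [4/11, 1/2) → index 4
j=4: u_4=263/540 ∈ [4/11, 1/2) → index 4
j=5: u_5=323/540 ∈ [1/2, 7/11) → index 5
j=6: u_6=383/540 ∈ [31/44, 35/44) → index 7
j=7: u_7=443/540 ∈ [35/44, 1) → index 8
j=8: u_8=503/540 ∈ [35/44, 1) → index 8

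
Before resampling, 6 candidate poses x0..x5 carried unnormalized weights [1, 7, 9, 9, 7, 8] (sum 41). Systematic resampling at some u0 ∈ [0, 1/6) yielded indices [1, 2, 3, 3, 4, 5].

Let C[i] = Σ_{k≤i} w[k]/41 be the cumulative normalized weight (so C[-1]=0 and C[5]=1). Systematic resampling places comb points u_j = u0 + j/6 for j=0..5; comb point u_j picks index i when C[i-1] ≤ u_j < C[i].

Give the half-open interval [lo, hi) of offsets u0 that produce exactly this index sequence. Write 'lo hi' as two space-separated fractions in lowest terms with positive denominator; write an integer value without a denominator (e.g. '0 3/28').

10/123 11/82

C = [1/41, 8/41, 17/41, 26/41, 33/41, 1]
j=0 picked index 1: u0 ∈ [1/41, 8/41)
j=1 picked index 2: u0 ∈ [7/246, 61/246)
j=2 picked index 3: u0 ∈ [10/123, 37/123)
j=3 picked index 3: u0 ∈ [-7/82, 11/82)
j=4 picked index 4: u0 ∈ [-4/123, 17/123)
j=5 picked index 5: u0 ∈ [-7/246, 1/6)
intersection: [10/123, 11/82)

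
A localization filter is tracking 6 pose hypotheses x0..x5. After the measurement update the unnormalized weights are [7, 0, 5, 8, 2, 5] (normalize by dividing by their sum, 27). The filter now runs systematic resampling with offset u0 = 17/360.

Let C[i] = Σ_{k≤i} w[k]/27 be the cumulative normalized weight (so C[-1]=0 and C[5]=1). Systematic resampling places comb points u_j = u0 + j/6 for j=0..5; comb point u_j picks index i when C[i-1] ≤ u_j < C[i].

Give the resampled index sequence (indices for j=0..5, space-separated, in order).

C = [7/27, 7/27, 4/9, 20/27, 22/27, 1]
j=0: u_0=17/360 ∈ [0, 7/27) → index 0
j=1: u_1=77/360 ∈ [0, 7/27) → index 0
j=2: u_2=137/360 ∈ [7/27, 4/9) → index 2
j=3: u_3=197/360 ∈ [4/9, 20/27) → index 3
j=4: u_4=257/360 ∈ [4/9, 20/27) → index 3
j=5: u_5=317/360 ∈ [22/27, 1) → index 5

0 0 2 3 3 5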